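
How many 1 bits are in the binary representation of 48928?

48928 = 1011111100100000
Count the 1s: 1 + 1 + 1 + 1 + 1 + 1 + 1 + 1 = 8

8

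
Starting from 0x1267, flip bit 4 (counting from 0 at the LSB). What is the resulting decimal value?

4727

x = 01001001100111
bit 4 is currently 0; toggle it via x ^ (1 << 4) = x ^ 16
→ 01001001110111 = 4727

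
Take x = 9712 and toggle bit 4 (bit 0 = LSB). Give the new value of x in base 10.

x = 10010111110000
bit 4 is currently 1; toggle it via x ^ (1 << 4) = x ^ 16
→ 10010111100000 = 9696

9696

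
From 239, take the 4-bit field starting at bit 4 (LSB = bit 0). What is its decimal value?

v = 011101111
Shift right by 4: 01110
Mask low 4 bits: 1110 = 14

14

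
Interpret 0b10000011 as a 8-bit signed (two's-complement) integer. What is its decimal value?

pattern = 10000011 (MSB is 1 ⇒ negative)
Invert: 01111100, add 1 → 01111101 = 125, so the value is -125.
(Equivalently: 131 - 2^8 = 131 - 256 = -125.)

-125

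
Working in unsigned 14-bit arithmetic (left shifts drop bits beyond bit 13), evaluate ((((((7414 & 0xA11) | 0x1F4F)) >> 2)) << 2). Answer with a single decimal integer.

7414 = 01110011110110
0xA11 = 00101000010001
→ & → 00100000010000 = 2064
0x1F4F = 01111101001111
→ | → 01111101011111 = 8031
→ >> 2 → 00011111010111 = 2007
→ << 2 (mod 2^14) → 01111101011100 = 8028

8028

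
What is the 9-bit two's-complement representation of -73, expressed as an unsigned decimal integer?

439

73 in 9 bits: 001001001
Invert: 110110110
Add 1:  110110111 = 439
(Check: 2^9 - 73 = 512 - 73 = 439.)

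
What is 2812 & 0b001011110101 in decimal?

2812 = 101011111100
b = 001011110101
AND → 001011110100 = 756

756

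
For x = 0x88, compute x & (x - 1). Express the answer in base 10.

x = 10001000 = 136
x - 1 = 10000111
AND   = 10000000 = 128
(x & (x - 1) clears the lowest set bit of x.)

128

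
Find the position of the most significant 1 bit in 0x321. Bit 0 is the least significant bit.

9

0x321 = 1100100001
The topmost 1 is at position 9 (since 2^9 = 512 ≤ 801 < 1024).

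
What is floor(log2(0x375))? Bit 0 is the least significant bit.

9

0x375 = 1101110101
The topmost 1 is at position 9 (since 2^9 = 512 ≤ 885 < 1024).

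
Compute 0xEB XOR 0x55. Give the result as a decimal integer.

190

0xEB = 11101011
0x55 = 01010101
XOR → 10111110 = 190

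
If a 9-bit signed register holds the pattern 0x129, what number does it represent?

pattern = 100101001 (MSB is 1 ⇒ negative)
Invert: 011010110, add 1 → 011010111 = 215, so the value is -215.
(Equivalently: 297 - 2^9 = 297 - 512 = -215.)

-215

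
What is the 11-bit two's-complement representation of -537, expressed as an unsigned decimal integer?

1511

537 in 11 bits: 01000011001
Invert: 10111100110
Add 1:  10111100111 = 1511
(Check: 2^11 - 537 = 2048 - 537 = 1511.)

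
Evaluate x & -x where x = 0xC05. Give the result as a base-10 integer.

1

x = 110000000101 = 3077
-x (two's complement) = …001111111011
AND   = 000000000001 = 1
(x & -x isolates the lowest set bit of x.)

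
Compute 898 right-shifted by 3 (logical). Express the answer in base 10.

898 = 1110000010
shift right by 3 → 0001110000 = 112
(equivalently, floor(898 / 8))

112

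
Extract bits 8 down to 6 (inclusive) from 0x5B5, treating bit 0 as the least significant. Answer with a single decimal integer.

v = 010110110101
Shift right by 6: 010110
Mask low 3 bits: 110 = 6

6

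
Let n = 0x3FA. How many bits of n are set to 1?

0x3FA = 1111111010
Count the 1s: 1 + 1 + 1 + 1 + 1 + 1 + 1 + 1 = 8

8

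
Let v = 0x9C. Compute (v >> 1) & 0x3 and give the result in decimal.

2

v = 010011100
Shift right by 1: 01001110
Mask low 2 bits: 10 = 2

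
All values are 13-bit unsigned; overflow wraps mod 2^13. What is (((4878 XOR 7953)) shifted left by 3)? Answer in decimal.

248

4878 = 1001100001110
7953 = 1111100010001
→ XOR → 0110000011111 = 3103
→ shifted left by 3 (mod 2^13) → 0000011111000 = 248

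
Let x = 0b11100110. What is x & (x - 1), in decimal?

x = 11100110 = 230
x - 1 = 11100101
AND   = 11100100 = 228
(x & (x - 1) clears the lowest set bit of x.)

228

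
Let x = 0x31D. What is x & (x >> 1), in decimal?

x = 1100011101 = 797
x>>1 = 0110001110
AND  = 0100001100 = 268
(x & (x >> 1) has a 1 wherever x has two consecutive 1 bits.)

268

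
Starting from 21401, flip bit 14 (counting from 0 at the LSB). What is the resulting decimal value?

5017

x = 101001110011001
bit 14 is currently 1; toggle it via x ^ (1 << 14) = x ^ 16384
→ 001001110011001 = 5017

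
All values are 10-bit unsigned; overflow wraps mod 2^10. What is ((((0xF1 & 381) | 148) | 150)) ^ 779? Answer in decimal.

0xF1 = 0011110001
381 = 0101111101
→ & → 0001110001 = 113
148 = 0010010100
→ | → 0011110101 = 245
150 = 0010010110
→ | → 0011110111 = 247
779 = 1100001011
→ ^ → 1111111100 = 1020

1020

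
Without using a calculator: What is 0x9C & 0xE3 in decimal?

0x9C = 10011100
0xE3 = 11100011
AND → 10000000 = 128

128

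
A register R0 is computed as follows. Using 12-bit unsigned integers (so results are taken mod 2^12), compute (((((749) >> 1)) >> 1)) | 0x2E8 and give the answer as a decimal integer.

763

749 = 001011101101
→ >> 1 → 000101110110 = 374
→ >> 1 → 000010111011 = 187
0x2E8 = 001011101000
→ | → 001011111011 = 763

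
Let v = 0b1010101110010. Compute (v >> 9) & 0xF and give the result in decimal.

v = 1010101110010
Shift right by 9: 1010
Mask low 4 bits: 1010 = 10

10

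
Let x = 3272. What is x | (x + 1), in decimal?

3273

x = 110011001000 = 3272
x + 1 = 110011001001
OR    = 110011001001 = 3273
(x | (x + 1) sets the lowest cleared bit.)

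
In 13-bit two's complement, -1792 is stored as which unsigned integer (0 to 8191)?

1792 in 13 bits: 0011100000000
Invert: 1100011111111
Add 1:  1100100000000 = 6400
(Check: 2^13 - 1792 = 8192 - 1792 = 6400.)

6400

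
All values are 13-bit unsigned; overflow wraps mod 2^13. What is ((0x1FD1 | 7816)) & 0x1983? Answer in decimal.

0x1FD1 = 1111111010001
7816 = 1111010001000
→ | → 1111111011001 = 8153
0x1983 = 1100110000011
→ & → 1100110000001 = 6529

6529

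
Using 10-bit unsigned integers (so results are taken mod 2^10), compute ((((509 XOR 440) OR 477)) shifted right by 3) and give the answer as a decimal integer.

509 = 0111111101
440 = 0110111000
→ XOR → 0001000101 = 69
477 = 0111011101
→ OR → 0111011101 = 477
→ shifted right by 3 → 0000111011 = 59

59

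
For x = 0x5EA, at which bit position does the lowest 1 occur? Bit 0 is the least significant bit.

0x5EA = 10111101010
Trailing zeros: 1, so the lowest set bit is bit 1 (value 2).

1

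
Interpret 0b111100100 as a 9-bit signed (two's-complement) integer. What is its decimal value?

-28

pattern = 111100100 (MSB is 1 ⇒ negative)
Invert: 000011011, add 1 → 000011100 = 28, so the value is -28.
(Equivalently: 484 - 2^9 = 484 - 512 = -28.)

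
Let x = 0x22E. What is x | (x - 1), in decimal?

559

x = 1000101110 = 558
x - 1 = 1000101101
OR    = 1000101111 = 559
(x | (x - 1) sets all bits below the lowest set bit.)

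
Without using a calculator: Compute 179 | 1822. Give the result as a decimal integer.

1983

179 = 00010110011
1822 = 11100011110
 OR → 11110111111 = 1983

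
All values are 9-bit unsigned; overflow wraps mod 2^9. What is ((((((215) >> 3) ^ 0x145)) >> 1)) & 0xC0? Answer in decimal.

128

215 = 011010111
→ >> 3 → 000011010 = 26
0x145 = 101000101
→ ^ → 101011111 = 351
→ >> 1 → 010101111 = 175
0xC0 = 011000000
→ & → 010000000 = 128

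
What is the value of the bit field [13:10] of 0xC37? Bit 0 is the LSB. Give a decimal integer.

3

v = 000110000110111
Shift right by 10: 00011
Mask low 4 bits: 0011 = 3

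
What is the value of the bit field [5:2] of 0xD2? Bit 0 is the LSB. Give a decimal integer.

v = 0011010010
Shift right by 2: 00110100
Mask low 4 bits: 0100 = 4

4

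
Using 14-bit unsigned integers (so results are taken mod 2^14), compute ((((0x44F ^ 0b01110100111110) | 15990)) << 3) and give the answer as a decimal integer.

15288

0x44F = 00010001001111
0b01110100111110 = 01110100111110
→ ^ → 01100101110001 = 6513
15990 = 11111001110110
→ | → 11111101110111 = 16247
→ << 3 (mod 2^14) → 11101110111000 = 15288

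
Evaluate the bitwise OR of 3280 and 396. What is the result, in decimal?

3548

3280 = 110011010000
396 = 000110001100
 OR → 110111011100 = 3548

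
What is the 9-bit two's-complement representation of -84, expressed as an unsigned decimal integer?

84 in 9 bits: 001010100
Invert: 110101011
Add 1:  110101100 = 428
(Check: 2^9 - 84 = 512 - 84 = 428.)

428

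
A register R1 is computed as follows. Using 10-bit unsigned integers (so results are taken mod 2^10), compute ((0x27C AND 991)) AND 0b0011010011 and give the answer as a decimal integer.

0x27C = 1001111100
991 = 1111011111
→ AND → 1001011100 = 604
0b0011010011 = 0011010011
→ AND → 0001010000 = 80

80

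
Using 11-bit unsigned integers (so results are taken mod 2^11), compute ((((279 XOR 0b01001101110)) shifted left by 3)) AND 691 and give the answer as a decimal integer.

279 = 00100010111
0b01001101110 = 01001101110
→ XOR → 01101111001 = 889
→ shifted left by 3 (mod 2^11) → 01111001000 = 968
691 = 01010110011
→ AND → 01010000000 = 640

640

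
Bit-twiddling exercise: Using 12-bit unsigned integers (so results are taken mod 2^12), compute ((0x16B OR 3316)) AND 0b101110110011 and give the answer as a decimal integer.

2483

0x16B = 000101101011
3316 = 110011110100
→ OR → 110111111111 = 3583
0b101110110011 = 101110110011
→ AND → 100110110011 = 2483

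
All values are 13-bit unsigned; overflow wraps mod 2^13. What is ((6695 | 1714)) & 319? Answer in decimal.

6695 = 1101000100111
1714 = 0011010110010
→ | → 1111010110111 = 7863
319 = 0000100111111
→ & → 0000000110111 = 55

55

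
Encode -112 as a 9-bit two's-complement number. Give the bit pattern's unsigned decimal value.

112 in 9 bits: 001110000
Invert: 110001111
Add 1:  110010000 = 400
(Check: 2^9 - 112 = 512 - 112 = 400.)

400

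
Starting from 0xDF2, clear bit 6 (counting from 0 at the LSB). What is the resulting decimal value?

x = 110111110010
bit 6 is currently 1; clear it via x & ~(1 << 6) = x & ~64
→ 110110110010 = 3506

3506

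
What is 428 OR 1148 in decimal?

428 = 00110101100
1148 = 10001111100
 OR → 10111111100 = 1532

1532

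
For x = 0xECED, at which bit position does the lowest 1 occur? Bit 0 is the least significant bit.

0

0xECED = 1110110011101101
Trailing zeros: 0, so the lowest set bit is bit 0 (value 1).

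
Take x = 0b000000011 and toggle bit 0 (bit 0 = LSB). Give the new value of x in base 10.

2

x = 000000011
bit 0 is currently 1; toggle it via x ^ (1 << 0) = x ^ 1
→ 000000010 = 2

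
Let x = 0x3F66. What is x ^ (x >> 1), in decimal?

x = 11111101100110 = 16230
x>>1 = 01111110110011
XOR  = 10000011010101 = 8405
(x ^ (x >> 1) gives the standard binary-reflected Gray code of x.)

8405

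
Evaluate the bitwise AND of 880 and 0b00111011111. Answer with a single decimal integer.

336

880 = 1101110000
b = 0111011111
AND → 0101010000 = 336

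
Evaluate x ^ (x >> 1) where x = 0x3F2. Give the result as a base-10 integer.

523

x = 1111110010 = 1010
x>>1 = 0111111001
XOR  = 1000001011 = 523
(x ^ (x >> 1) gives the standard binary-reflected Gray code of x.)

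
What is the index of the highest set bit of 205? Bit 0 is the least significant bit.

205 = 11001101
The topmost 1 is at position 7 (since 2^7 = 128 ≤ 205 < 256).

7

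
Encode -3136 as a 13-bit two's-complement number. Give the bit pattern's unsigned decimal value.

5056

3136 in 13 bits: 0110001000000
Invert: 1001110111111
Add 1:  1001111000000 = 5056
(Check: 2^13 - 3136 = 8192 - 3136 = 5056.)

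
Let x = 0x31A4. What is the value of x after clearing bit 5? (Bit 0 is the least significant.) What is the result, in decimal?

12676

x = 11000110100100
bit 5 is currently 1; clear it via x & ~(1 << 5) = x & ~32
→ 11000110000100 = 12676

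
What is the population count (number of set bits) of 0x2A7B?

0x2A7B = 10101001111011
Count the 1s: 1 + 1 + 1 + 1 + 1 + 1 + 1 + 1 + 1 = 9

9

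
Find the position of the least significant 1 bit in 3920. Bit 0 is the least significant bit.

3920 = 111101010000
Trailing zeros: 4, so the lowest set bit is bit 4 (value 16).

4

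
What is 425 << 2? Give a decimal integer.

1700

425 = 00110101001
shift left by 2 → 11010100100 = 1700
(equivalently, 425 × 2^2 = 425 × 4)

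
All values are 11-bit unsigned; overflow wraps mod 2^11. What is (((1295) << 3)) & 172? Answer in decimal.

1295 = 10100001111
→ << 3 (mod 2^11) → 00001111000 = 120
172 = 00010101100
→ & → 00000101000 = 40

40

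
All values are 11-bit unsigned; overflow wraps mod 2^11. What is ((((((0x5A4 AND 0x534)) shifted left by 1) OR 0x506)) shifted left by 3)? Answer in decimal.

624

0x5A4 = 10110100100
0x534 = 10100110100
→ AND → 10100100100 = 1316
→ shifted left by 1 (mod 2^11) → 01001001000 = 584
0x506 = 10100000110
→ OR → 11101001110 = 1870
→ shifted left by 3 (mod 2^11) → 01001110000 = 624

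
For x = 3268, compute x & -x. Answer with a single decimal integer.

4

x = 110011000100 = 3268
-x (two's complement) = …001100111100
AND   = 000000000100 = 4
(x & -x isolates the lowest set bit of x.)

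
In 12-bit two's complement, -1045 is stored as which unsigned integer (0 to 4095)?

1045 in 12 bits: 010000010101
Invert: 101111101010
Add 1:  101111101011 = 3051
(Check: 2^12 - 1045 = 4096 - 1045 = 3051.)

3051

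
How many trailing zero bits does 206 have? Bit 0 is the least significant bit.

206 = 11001110
Trailing zeros: 1, so the lowest set bit is bit 1 (value 2).

1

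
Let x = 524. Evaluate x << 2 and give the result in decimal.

524 = 001000001100
shift left by 2 → 100000110000 = 2096
(equivalently, 524 × 2^2 = 524 × 4)

2096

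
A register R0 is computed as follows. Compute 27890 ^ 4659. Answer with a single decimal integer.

32449

27890 = 110110011110010
4659 = 001001000110011
XOR → 111111011000001 = 32449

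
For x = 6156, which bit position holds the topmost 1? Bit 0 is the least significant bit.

6156 = 1100000001100
The topmost 1 is at position 12 (since 2^12 = 4096 ≤ 6156 < 8192).

12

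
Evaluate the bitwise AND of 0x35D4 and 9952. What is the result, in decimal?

9408

0x35D4 = 11010111010100
9952 = 10011011100000
AND → 10010011000000 = 9408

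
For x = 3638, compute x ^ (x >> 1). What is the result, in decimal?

x = 111000110110 = 3638
x>>1 = 011100011011
XOR  = 100100101101 = 2349
(x ^ (x >> 1) gives the standard binary-reflected Gray code of x.)

2349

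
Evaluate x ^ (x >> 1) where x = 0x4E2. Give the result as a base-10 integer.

x = 10011100010 = 1250
x>>1 = 01001110001
XOR  = 11010010011 = 1683
(x ^ (x >> 1) gives the standard binary-reflected Gray code of x.)

1683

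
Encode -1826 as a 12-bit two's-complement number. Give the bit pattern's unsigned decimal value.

1826 in 12 bits: 011100100010
Invert: 100011011101
Add 1:  100011011110 = 2270
(Check: 2^12 - 1826 = 4096 - 1826 = 2270.)

2270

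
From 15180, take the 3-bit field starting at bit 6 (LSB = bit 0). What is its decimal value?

5

v = 11101101001100
Shift right by 6: 11101101
Mask low 3 bits: 101 = 5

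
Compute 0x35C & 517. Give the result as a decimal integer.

0x35C = 1101011100
517 = 1000000101
AND → 1000000100 = 516

516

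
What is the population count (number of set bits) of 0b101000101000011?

n = 101000101000011
Count the 1s: 1 + 1 + 1 + 1 + 1 + 1 = 6

6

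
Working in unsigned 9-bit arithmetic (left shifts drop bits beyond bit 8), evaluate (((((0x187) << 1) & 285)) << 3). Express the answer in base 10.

0x187 = 110000111
→ << 1 (mod 2^9) → 100001110 = 270
285 = 100011101
→ & → 100001100 = 268
→ << 3 (mod 2^9) → 001100000 = 96

96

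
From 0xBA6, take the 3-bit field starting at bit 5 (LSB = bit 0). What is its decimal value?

v = 101110100110
Shift right by 5: 1011101
Mask low 3 bits: 101 = 5

5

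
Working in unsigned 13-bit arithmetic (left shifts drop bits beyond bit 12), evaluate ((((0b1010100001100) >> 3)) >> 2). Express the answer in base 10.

0b1010100001100 = 1010100001100
→ >> 3 → 0001010100001 = 673
→ >> 2 → 0000010101000 = 168

168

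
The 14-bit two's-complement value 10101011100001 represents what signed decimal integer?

-5407

pattern = 10101011100001 (MSB is 1 ⇒ negative)
Invert: 01010100011110, add 1 → 01010100011111 = 5407, so the value is -5407.
(Equivalently: 10977 - 2^14 = 10977 - 16384 = -5407.)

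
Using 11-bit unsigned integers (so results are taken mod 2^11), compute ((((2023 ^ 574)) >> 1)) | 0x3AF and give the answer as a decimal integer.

1007

2023 = 11111100111
574 = 01000111110
→ ^ → 10111011001 = 1497
→ >> 1 → 01011101100 = 748
0x3AF = 01110101111
→ | → 01111101111 = 1007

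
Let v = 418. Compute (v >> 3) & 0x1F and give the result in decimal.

20

v = 110100010
Shift right by 3: 110100
Mask low 5 bits: 10100 = 20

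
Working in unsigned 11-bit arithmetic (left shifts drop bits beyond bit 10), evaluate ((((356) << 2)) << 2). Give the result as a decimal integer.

1600

356 = 00101100100
→ << 2 (mod 2^11) → 10110010000 = 1424
→ << 2 (mod 2^11) → 11001000000 = 1600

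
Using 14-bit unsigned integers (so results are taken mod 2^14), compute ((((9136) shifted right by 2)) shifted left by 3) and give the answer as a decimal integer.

1888

9136 = 10001110110000
→ shifted right by 2 → 00100011101100 = 2284
→ shifted left by 3 (mod 2^14) → 00011101100000 = 1888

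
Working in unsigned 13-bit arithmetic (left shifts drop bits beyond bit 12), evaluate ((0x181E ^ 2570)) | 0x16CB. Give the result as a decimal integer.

5855

0x181E = 1100000011110
2570 = 0101000001010
→ ^ → 1001000010100 = 4628
0x16CB = 1011011001011
→ | → 1011011011111 = 5855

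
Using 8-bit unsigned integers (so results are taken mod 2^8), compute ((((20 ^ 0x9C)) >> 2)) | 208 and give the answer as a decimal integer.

20 = 00010100
0x9C = 10011100
→ ^ → 10001000 = 136
→ >> 2 → 00100010 = 34
208 = 11010000
→ | → 11110010 = 242

242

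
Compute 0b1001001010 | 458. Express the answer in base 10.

970

a = 1001001010
458 = 0111001010
 OR → 1111001010 = 970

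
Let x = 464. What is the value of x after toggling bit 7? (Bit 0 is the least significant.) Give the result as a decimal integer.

x = 0111010000
bit 7 is currently 1; toggle it via x ^ (1 << 7) = x ^ 128
→ 0101010000 = 336

336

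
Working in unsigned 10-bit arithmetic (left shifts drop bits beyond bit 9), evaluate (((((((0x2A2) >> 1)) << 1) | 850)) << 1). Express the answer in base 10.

0x2A2 = 1010100010
→ >> 1 → 0101010001 = 337
→ << 1 (mod 2^10) → 1010100010 = 674
850 = 1101010010
→ | → 1111110010 = 1010
→ << 1 (mod 2^10) → 1111100100 = 996

996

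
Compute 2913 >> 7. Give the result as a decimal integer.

2913 = 101101100001
shift right by 7 → 000000010110 = 22
(equivalently, floor(2913 / 128))

22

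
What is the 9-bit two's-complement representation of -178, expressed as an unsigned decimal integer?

334

178 in 9 bits: 010110010
Invert: 101001101
Add 1:  101001110 = 334
(Check: 2^9 - 178 = 512 - 178 = 334.)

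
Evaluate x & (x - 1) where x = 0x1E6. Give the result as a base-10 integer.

x = 111100110 = 486
x - 1 = 111100101
AND   = 111100100 = 484
(x & (x - 1) clears the lowest set bit of x.)

484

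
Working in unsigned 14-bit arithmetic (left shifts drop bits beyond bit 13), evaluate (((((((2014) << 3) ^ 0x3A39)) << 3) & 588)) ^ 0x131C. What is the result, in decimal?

4436

2014 = 00011111011110
→ << 3 (mod 2^14) → 11111011110000 = 16112
0x3A39 = 11101000111001
→ ^ → 00010011001001 = 1225
→ << 3 (mod 2^14) → 10011001001000 = 9800
588 = 00001001001100
→ & → 00001001001000 = 584
0x131C = 01001100011100
→ ^ → 01000101010100 = 4436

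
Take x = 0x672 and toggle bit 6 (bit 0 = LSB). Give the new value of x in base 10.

1586

x = 11001110010
bit 6 is currently 1; toggle it via x ^ (1 << 6) = x ^ 64
→ 11000110010 = 1586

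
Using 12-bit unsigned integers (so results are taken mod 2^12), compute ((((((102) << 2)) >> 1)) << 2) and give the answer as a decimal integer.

816

102 = 000001100110
→ << 2 (mod 2^12) → 000110011000 = 408
→ >> 1 → 000011001100 = 204
→ << 2 (mod 2^12) → 001100110000 = 816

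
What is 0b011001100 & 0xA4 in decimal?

a = 11001100
0xA4 = 10100100
AND → 10000100 = 132

132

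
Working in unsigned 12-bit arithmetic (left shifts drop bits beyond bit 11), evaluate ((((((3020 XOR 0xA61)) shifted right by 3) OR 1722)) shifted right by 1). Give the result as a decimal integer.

3020 = 101111001100
0xA61 = 101001100001
→ XOR → 000110101101 = 429
→ shifted right by 3 → 000000110101 = 53
1722 = 011010111010
→ OR → 011010111111 = 1727
→ shifted right by 1 → 001101011111 = 863

863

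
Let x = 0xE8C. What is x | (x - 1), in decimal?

3727

x = 111010001100 = 3724
x - 1 = 111010001011
OR    = 111010001111 = 3727
(x | (x - 1) sets all bits below the lowest set bit.)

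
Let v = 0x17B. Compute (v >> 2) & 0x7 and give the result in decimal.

6

v = 101111011
Shift right by 2: 1011110
Mask low 3 bits: 110 = 6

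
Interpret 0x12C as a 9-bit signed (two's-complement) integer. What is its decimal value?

-212

pattern = 100101100 (MSB is 1 ⇒ negative)
Invert: 011010011, add 1 → 011010100 = 212, so the value is -212.
(Equivalently: 300 - 2^9 = 300 - 512 = -212.)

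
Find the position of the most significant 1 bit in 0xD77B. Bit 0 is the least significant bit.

0xD77B = 1101011101111011
The topmost 1 is at position 15 (since 2^15 = 32768 ≤ 55163 < 65536).

15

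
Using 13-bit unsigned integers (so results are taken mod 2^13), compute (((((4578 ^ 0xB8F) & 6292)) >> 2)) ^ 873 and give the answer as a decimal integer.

4578 = 1000111100010
0xB8F = 0101110001111
→ ^ → 1101001101101 = 6765
6292 = 1100010010100
→ & → 1100000000100 = 6148
→ >> 2 → 0011000000001 = 1537
873 = 0001101101001
→ ^ → 0010101101000 = 1384

1384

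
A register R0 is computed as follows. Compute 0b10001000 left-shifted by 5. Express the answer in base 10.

4352

x = 0000010001000
shift left by 5 → 1000100000000 = 4352
(equivalently, 136 × 2^5 = 136 × 32)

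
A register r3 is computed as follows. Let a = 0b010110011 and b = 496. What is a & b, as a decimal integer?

a = 010110011
496 = 111110000
AND → 010110000 = 176

176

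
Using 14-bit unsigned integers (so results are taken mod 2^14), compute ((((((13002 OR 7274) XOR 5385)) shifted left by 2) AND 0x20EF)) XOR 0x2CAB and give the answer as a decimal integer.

13002 = 11001011001010
7274 = 01110001101010
→ OR → 11111011101010 = 16106
5385 = 01010100001001
→ XOR → 10101111100011 = 11235
→ shifted left by 2 (mod 2^14) → 10111110001100 = 12172
0x20EF = 10000011101111
→ AND → 10000010001100 = 8332
0x2CAB = 10110010101011
→ XOR → 00110000100111 = 3111

3111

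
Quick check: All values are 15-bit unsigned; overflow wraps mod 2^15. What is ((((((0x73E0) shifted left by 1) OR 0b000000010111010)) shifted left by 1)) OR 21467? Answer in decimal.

24575

0x73E0 = 111001111100000
→ shifted left by 1 (mod 2^15) → 110011111000000 = 26560
0b000000010111010 = 000000010111010
→ OR → 110011111111010 = 26618
→ shifted left by 1 (mod 2^15) → 100111111110100 = 20468
21467 = 101001111011011
→ OR → 101111111111111 = 24575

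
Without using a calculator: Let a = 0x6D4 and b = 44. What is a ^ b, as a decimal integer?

1784

0x6D4 = 11011010100
44 = 00000101100
XOR → 11011111000 = 1784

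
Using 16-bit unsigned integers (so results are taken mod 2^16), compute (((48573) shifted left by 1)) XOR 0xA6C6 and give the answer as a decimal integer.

56764

48573 = 1011110110111101
→ shifted left by 1 (mod 2^16) → 0111101101111010 = 31610
0xA6C6 = 1010011011000110
→ XOR → 1101110110111100 = 56764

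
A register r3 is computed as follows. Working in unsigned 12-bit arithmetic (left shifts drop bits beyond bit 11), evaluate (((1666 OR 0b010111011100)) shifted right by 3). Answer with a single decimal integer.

251

1666 = 011010000010
0b010111011100 = 010111011100
→ OR → 011111011110 = 2014
→ shifted right by 3 → 000011111011 = 251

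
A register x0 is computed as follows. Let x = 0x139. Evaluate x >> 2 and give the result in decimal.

0x139 = 100111001
shift right by 2 → 001001110 = 78
(equivalently, floor(313 / 4))

78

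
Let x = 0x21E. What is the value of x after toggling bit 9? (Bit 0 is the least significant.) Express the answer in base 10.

30

x = 001000011110
bit 9 is currently 1; toggle it via x ^ (1 << 9) = x ^ 512
→ 000000011110 = 30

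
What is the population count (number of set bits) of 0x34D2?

0x34D2 = 11010011010010
Count the 1s: 1 + 1 + 1 + 1 + 1 + 1 + 1 = 7

7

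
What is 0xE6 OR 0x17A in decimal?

0xE6 = 011100110
0x17A = 101111010
 OR → 111111110 = 510

510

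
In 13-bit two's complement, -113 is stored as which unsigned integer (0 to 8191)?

8079

113 in 13 bits: 0000001110001
Invert: 1111110001110
Add 1:  1111110001111 = 8079
(Check: 2^13 - 113 = 8192 - 113 = 8079.)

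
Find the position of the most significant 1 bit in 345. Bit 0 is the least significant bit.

345 = 101011001
The topmost 1 is at position 8 (since 2^8 = 256 ≤ 345 < 512).

8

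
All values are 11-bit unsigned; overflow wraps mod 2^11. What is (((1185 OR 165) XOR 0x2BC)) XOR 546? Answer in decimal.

1083

1185 = 10010100001
165 = 00010100101
→ OR → 10010100101 = 1189
0x2BC = 01010111100
→ XOR → 11000011001 = 1561
546 = 01000100010
→ XOR → 10000111011 = 1083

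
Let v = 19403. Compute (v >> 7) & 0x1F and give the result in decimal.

v = 100101111001011
Shift right by 7: 10010111
Mask low 5 bits: 10111 = 23

23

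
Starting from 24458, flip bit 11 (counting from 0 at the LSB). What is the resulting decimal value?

x = 101111110001010
bit 11 is currently 1; toggle it via x ^ (1 << 11) = x ^ 2048
→ 101011110001010 = 22410

22410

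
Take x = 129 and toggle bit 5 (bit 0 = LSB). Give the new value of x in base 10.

161

x = 010000001
bit 5 is currently 0; toggle it via x ^ (1 << 5) = x ^ 32
→ 010100001 = 161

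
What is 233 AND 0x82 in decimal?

233 = 11101001
0x82 = 10000010
AND → 10000000 = 128

128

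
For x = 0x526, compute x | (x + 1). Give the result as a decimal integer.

x = 10100100110 = 1318
x + 1 = 10100100111
OR    = 10100100111 = 1319
(x | (x + 1) sets the lowest cleared bit.)

1319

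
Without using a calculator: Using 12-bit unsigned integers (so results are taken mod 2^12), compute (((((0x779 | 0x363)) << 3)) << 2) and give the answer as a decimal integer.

3936

0x779 = 011101111001
0x363 = 001101100011
→ | → 011101111011 = 1915
→ << 3 (mod 2^12) → 101111011000 = 3032
→ << 2 (mod 2^12) → 111101100000 = 3936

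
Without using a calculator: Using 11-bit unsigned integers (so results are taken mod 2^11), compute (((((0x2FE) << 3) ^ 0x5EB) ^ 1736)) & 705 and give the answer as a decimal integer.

0x2FE = 01011111110
→ << 3 (mod 2^11) → 11111110000 = 2032
0x5EB = 10111101011
→ ^ → 01000011011 = 539
1736 = 11011001000
→ ^ → 10011010011 = 1235
705 = 01011000001
→ & → 00011000001 = 193

193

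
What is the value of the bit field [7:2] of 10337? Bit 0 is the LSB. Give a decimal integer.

24

v = 010100001100001
Shift right by 2: 0101000011000
Mask low 6 bits: 011000 = 24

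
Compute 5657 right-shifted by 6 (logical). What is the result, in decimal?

5657 = 1011000011001
shift right by 6 → 0000001011000 = 88
(equivalently, floor(5657 / 64))

88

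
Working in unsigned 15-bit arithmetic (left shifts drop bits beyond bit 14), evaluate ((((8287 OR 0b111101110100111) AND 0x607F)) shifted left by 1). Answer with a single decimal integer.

8287 = 010000001011111
0b111101110100111 = 111101110100111
→ OR → 111101111111111 = 31743
0x607F = 110000001111111
→ AND → 110000001111111 = 24703
→ shifted left by 1 (mod 2^15) → 100000011111110 = 16638

16638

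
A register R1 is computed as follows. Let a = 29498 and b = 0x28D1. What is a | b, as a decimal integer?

29498 = 111001100111010
0x28D1 = 010100011010001
 OR → 111101111111011 = 31739

31739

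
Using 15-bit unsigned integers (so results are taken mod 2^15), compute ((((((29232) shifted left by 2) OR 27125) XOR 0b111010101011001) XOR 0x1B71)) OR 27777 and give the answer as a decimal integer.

29232 = 111001000110000
→ shifted left by 2 (mod 2^15) → 100100011000000 = 18624
27125 = 110100111110101
→ OR → 110100111110101 = 27125
0b111010101011001 = 111010101011001
→ XOR → 001110010101100 = 7340
0x1B71 = 001101101110001
→ XOR → 000011111011101 = 2013
27777 = 110110010000001
→ OR → 110111111011101 = 28637

28637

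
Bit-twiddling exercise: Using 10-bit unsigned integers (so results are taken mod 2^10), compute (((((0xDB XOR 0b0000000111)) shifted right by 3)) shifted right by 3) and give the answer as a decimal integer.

0xDB = 0011011011
0b0000000111 = 0000000111
→ XOR → 0011011100 = 220
→ shifted right by 3 → 0000011011 = 27
→ shifted right by 3 → 0000000011 = 3

3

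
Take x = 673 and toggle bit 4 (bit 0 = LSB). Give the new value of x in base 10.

689

x = 001010100001
bit 4 is currently 0; toggle it via x ^ (1 << 4) = x ^ 16
→ 001010110001 = 689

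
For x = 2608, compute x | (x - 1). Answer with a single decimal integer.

x = 101000110000 = 2608
x - 1 = 101000101111
OR    = 101000111111 = 2623
(x | (x - 1) sets all bits below the lowest set bit.)

2623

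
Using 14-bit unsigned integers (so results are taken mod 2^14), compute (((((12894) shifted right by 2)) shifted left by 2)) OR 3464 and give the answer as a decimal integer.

16348

12894 = 11001001011110
→ shifted right by 2 → 00110010010111 = 3223
→ shifted left by 2 (mod 2^14) → 11001001011100 = 12892
3464 = 00110110001000
→ OR → 11111111011100 = 16348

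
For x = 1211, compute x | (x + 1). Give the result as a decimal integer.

x = 10010111011 = 1211
x + 1 = 10010111100
OR    = 10010111111 = 1215
(x | (x + 1) sets the lowest cleared bit.)

1215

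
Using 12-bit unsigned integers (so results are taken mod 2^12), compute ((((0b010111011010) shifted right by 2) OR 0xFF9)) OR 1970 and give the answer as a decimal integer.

4095

0b010111011010 = 010111011010
→ shifted right by 2 → 000101110110 = 374
0xFF9 = 111111111001
→ OR → 111111111111 = 4095
1970 = 011110110010
→ OR → 111111111111 = 4095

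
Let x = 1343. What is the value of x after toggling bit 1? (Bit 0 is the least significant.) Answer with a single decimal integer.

1341

x = 10100111111
bit 1 is currently 1; toggle it via x ^ (1 << 1) = x ^ 2
→ 10100111101 = 1341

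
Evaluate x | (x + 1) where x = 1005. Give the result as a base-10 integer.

x = 1111101101 = 1005
x + 1 = 1111101110
OR    = 1111101111 = 1007
(x | (x + 1) sets the lowest cleared bit.)

1007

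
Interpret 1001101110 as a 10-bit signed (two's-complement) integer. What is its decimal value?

pattern = 1001101110 (MSB is 1 ⇒ negative)
Invert: 0110010001, add 1 → 0110010010 = 402, so the value is -402.
(Equivalently: 622 - 2^10 = 622 - 1024 = -402.)

-402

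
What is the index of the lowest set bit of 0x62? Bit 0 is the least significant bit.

1

0x62 = 1100010
Trailing zeros: 1, so the lowest set bit is bit 1 (value 2).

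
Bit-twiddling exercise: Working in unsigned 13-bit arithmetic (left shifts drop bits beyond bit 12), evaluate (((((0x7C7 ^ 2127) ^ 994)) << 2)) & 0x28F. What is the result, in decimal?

136

0x7C7 = 0011111000111
2127 = 0100001001111
→ ^ → 0111110001000 = 3976
994 = 0001111100010
→ ^ → 0110001101010 = 3178
→ << 2 (mod 2^13) → 1000110101000 = 4520
0x28F = 0001010001111
→ & → 0000010001000 = 136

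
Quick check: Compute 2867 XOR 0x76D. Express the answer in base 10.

3166

2867 = 101100110011
0x76D = 011101101101
XOR → 110001011110 = 3166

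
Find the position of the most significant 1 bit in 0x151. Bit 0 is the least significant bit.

8

0x151 = 101010001
The topmost 1 is at position 8 (since 2^8 = 256 ≤ 337 < 512).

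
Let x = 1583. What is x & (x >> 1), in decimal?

519

x = 11000101111 = 1583
x>>1 = 01100010111
AND  = 01000000111 = 519
(x & (x >> 1) has a 1 wherever x has two consecutive 1 bits.)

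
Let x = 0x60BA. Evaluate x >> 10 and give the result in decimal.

0x60BA = 110000010111010
shift right by 10 → 000000000011000 = 24
(equivalently, floor(24762 / 1024))

24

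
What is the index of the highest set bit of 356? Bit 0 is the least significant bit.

356 = 101100100
The topmost 1 is at position 8 (since 2^8 = 256 ≤ 356 < 512).

8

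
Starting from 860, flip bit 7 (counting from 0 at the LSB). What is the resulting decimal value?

988

x = 001101011100
bit 7 is currently 0; toggle it via x ^ (1 << 7) = x ^ 128
→ 001111011100 = 988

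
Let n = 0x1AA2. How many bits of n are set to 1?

0x1AA2 = 1101010100010
Count the 1s: 1 + 1 + 1 + 1 + 1 + 1 = 6

6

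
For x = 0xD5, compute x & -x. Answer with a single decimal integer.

x = 11010101 = 213
-x (two's complement) = …00101011
AND   = 00000001 = 1
(x & -x isolates the lowest set bit of x.)

1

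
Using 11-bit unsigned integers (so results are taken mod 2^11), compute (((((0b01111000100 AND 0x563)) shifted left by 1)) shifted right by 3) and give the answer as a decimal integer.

80

0b01111000100 = 01111000100
0x563 = 10101100011
→ AND → 00101000000 = 320
→ shifted left by 1 (mod 2^11) → 01010000000 = 640
→ shifted right by 3 → 00001010000 = 80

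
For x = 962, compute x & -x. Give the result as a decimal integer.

2

x = 1111000010 = 962
-x (two's complement) = …0000111110
AND   = 0000000010 = 2
(x & -x isolates the lowest set bit of x.)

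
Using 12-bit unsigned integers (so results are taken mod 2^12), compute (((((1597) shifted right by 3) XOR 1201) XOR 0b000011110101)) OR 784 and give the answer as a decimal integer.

1939

1597 = 011000111101
→ shifted right by 3 → 000011000111 = 199
1201 = 010010110001
→ XOR → 010001110110 = 1142
0b000011110101 = 000011110101
→ XOR → 010010000011 = 1155
784 = 001100010000
→ OR → 011110010011 = 1939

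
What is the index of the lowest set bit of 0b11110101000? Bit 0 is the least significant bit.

3

0b11110101000 = 11110101000
Trailing zeros: 3, so the lowest set bit is bit 3 (value 8).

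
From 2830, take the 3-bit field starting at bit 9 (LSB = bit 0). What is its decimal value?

v = 101100001110
Shift right by 9: 101
Mask low 3 bits: 101 = 5

5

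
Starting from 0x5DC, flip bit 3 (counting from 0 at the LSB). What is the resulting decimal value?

x = 10111011100
bit 3 is currently 1; toggle it via x ^ (1 << 3) = x ^ 8
→ 10111010100 = 1492

1492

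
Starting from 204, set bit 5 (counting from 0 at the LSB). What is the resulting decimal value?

236

x = 011001100
bit 5 is currently 0; set it via x | (1 << 5) = x | 32
→ 011101100 = 236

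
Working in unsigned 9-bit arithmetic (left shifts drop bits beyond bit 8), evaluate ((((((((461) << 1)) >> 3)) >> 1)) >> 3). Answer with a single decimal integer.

461 = 111001101
→ << 1 (mod 2^9) → 110011010 = 410
→ >> 3 → 000110011 = 51
→ >> 1 → 000011001 = 25
→ >> 3 → 000000011 = 3

3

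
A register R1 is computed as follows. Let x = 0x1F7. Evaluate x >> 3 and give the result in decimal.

0x1F7 = 111110111
shift right by 3 → 000111110 = 62
(equivalently, floor(503 / 8))

62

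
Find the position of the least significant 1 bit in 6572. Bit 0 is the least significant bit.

6572 = 1100110101100
Trailing zeros: 2, so the lowest set bit is bit 2 (value 4).

2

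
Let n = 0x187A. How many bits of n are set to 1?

7

0x187A = 1100001111010
Count the 1s: 1 + 1 + 1 + 1 + 1 + 1 + 1 = 7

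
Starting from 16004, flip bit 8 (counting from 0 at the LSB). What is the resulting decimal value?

16260

x = 11111010000100
bit 8 is currently 0; toggle it via x ^ (1 << 8) = x ^ 256
→ 11111110000100 = 16260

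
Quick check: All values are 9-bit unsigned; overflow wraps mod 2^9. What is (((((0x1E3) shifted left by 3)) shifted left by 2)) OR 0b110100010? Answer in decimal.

0x1E3 = 111100011
→ shifted left by 3 (mod 2^9) → 100011000 = 280
→ shifted left by 2 (mod 2^9) → 001100000 = 96
0b110100010 = 110100010
→ OR → 111100010 = 482

482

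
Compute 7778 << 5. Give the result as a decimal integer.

248896

7778 = 000001111001100010
shift left by 5 → 111100110001000000 = 248896
(equivalently, 7778 × 2^5 = 7778 × 32)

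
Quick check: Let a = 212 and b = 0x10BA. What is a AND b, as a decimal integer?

144

212 = 0000011010100
0x10BA = 1000010111010
AND → 0000010010000 = 144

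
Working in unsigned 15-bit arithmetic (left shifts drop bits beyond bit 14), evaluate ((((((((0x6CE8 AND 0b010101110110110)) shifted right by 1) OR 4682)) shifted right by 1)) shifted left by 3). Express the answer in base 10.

22888

0x6CE8 = 110110011101000
0b010101110110110 = 010101110110110
→ AND → 010100010100000 = 10400
→ shifted right by 1 → 001010001010000 = 5200
4682 = 001001001001010
→ OR → 001011001011010 = 5722
→ shifted right by 1 → 000101100101101 = 2861
→ shifted left by 3 (mod 2^15) → 101100101101000 = 22888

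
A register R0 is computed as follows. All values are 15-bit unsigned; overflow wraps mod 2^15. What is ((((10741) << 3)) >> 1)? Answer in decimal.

10741 = 010100111110101
→ << 3 (mod 2^15) → 100111110101000 = 20392
→ >> 1 → 010011111010100 = 10196

10196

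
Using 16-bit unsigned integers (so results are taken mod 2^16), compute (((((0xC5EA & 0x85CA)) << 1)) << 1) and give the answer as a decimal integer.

0xC5EA = 1100010111101010
0x85CA = 1000010111001010
→ & → 1000010111001010 = 34250
→ << 1 (mod 2^16) → 0000101110010100 = 2964
→ << 1 (mod 2^16) → 0001011100101000 = 5928

5928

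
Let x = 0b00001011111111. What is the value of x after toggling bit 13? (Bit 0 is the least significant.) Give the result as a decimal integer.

8959

x = 00001011111111
bit 13 is currently 0; toggle it via x ^ (1 << 13) = x ^ 8192
→ 10001011111111 = 8959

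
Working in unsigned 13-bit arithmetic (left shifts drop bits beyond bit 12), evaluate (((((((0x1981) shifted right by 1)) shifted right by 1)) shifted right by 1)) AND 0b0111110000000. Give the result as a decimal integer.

768

0x1981 = 1100110000001
→ shifted right by 1 → 0110011000000 = 3264
→ shifted right by 1 → 0011001100000 = 1632
→ shifted right by 1 → 0001100110000 = 816
0b0111110000000 = 0111110000000
→ AND → 0001100000000 = 768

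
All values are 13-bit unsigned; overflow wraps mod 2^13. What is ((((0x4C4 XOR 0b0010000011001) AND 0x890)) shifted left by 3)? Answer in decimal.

1152

0x4C4 = 0010011000100
0b0010000011001 = 0010000011001
→ XOR → 0000011011101 = 221
0x890 = 0100010010000
→ AND → 0000010010000 = 144
→ shifted left by 3 (mod 2^13) → 0010010000000 = 1152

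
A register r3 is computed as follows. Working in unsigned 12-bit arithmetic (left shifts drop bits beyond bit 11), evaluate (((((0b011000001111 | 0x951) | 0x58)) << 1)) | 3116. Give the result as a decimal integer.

0b011000001111 = 011000001111
0x951 = 100101010001
→ | → 111101011111 = 3935
0x58 = 000001011000
→ | → 111101011111 = 3935
→ << 1 (mod 2^12) → 111010111110 = 3774
3116 = 110000101100
→ | → 111010111110 = 3774

3774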